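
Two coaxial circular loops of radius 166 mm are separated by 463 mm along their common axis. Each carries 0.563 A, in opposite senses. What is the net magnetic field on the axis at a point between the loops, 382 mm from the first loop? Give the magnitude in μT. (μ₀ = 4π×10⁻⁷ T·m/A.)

B ≈ 1.41 μT

Each loop contributes B = μ₀IR²/[2(R²+z²)^(3/2)] on the axis, with z measured from that loop.
Loop 1 (z = 0.382 m): B₁ = 1.35×10⁻⁷ T. Loop 2 (z = 0.081 m): B₂ = 1.55×10⁻⁶ T.
The fields oppose: B = |B₁ − B₂| = 1.41×10⁻⁶ T.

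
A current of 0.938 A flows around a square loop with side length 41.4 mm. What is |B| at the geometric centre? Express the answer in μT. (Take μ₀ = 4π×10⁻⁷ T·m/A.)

B ≈ 25.6 μT

Each side is a finite straight segment at perpendicular distance d = a/(2 tan(π/4)) = 0.0207 m from the centre, with end-angles ±π/4.
One side contributes B₁ = (μ₀I/4πd)·2 sin(π/4) = 6.41×10⁻⁶ T.
All 4 sides add in the same direction: B = 4 × 6.41×10⁻⁶ = 2.56×10⁻⁵ T.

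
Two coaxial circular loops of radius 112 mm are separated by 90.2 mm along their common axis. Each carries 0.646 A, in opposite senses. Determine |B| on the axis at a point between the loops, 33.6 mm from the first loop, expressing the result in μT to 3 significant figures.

B ≈ 0.608 μT

Each loop contributes B = μ₀IR²/[2(R²+z²)^(3/2)] on the axis, with z measured from that loop.
Loop 1 (z = 0.0336 m): B₁ = 3.18×10⁻⁶ T. Loop 2 (z = 0.0566 m): B₂ = 2.58×10⁻⁶ T.
The fields oppose: B = |B₁ − B₂| = 6.08×10⁻⁷ T.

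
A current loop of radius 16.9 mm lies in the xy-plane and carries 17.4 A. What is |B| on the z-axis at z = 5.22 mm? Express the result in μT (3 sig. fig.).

B ≈ 564 μT

On the axis of a circular loop, B = μ₀IR² / [2(R²+z²)^(3/2)].
R² + z² = (0.0169)² + (0.00522)² = 0.0003129 m², and (R²+z²)^(3/2) = 5.53×10⁻⁶ m³.
B = (4π×10⁻⁷ × 17.4 × 0.0002856) / (2 × 5.53×10⁻⁶) = 5.64×10⁻⁴ T.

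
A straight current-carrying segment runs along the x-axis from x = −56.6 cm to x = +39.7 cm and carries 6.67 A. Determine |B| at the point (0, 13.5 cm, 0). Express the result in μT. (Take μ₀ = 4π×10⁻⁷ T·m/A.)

B ≈ 9.48 μT

For a finite straight segment, B = (μ₀I/4πd)(sinθ₁ + sinθ₂), where θ₁, θ₂ are the angles from the perpendicular to each end.
The perpendicular distance is d = 0.135 m; the end-offsets along the wire are a = 0.566 m and b = 0.397 m.
sinθ₁ = 0.566/√(0.566²+0.135²) = 0.9727; sinθ₂ = 0.397/√(0.397²+0.135²) = 0.9468.
B = (4π×10⁻⁷ × 6.67) / (4π × 0.135) × (0.9727 + 0.9468) = 9.48×10⁻⁶ T.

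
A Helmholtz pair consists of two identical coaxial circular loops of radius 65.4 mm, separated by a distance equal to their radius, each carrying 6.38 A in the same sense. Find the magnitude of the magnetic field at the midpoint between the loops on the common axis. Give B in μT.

B ≈ 87.7 μT

Each loop contributes B = μ₀IR²/[2(R²+z²)^(3/2)] on the axis, with z measured from that loop.
Loop 1 (z = 0.0327 m): B₁ = 4.39×10⁻⁵ T. Loop 2 (z = 0.0327 m): B₂ = 4.39×10⁻⁵ T.
The fields add: B = B₁ + B₂ = 8.77×10⁻⁵ T.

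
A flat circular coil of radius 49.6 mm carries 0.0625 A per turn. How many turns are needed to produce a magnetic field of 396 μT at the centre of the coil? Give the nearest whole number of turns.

For an N-turn coil, B = Nμ₀I/(2R). A single turn gives B₁ = 7.92×10⁻⁷ T with R = 0.0496 m.
N = B/B₁ = 3.96×10⁻⁴ / 7.92×10⁻⁷ = 500.17.

N = 500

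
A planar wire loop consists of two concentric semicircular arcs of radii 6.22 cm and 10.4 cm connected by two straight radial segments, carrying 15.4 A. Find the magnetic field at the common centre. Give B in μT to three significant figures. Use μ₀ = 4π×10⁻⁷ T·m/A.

The radial connectors point toward the centre, so dl × r̂ = 0 and they contribute nothing.
Each semicircle gives μ₀I/(4R): inner arc 7.78×10⁻⁵ T, outer arc 4.65×10⁻⁵ T.
The two arcs carry current in opposite angular senses, so their fields oppose: B = |7.78×10⁻⁵ − 4.65×10⁻⁵| = 3.13×10⁻⁵ T.

B ≈ 31.3 μT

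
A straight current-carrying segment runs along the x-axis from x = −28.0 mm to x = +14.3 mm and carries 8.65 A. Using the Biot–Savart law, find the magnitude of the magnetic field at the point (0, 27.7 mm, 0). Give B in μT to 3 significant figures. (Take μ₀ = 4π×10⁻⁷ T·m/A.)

B ≈ 36.5 μT

For a finite straight segment, B = (μ₀I/4πd)(sinθ₁ + sinθ₂), where θ₁, θ₂ are the angles from the perpendicular to each end.
The perpendicular distance is d = 0.0277 m; the end-offsets along the wire are a = 0.028 m and b = 0.0143 m.
sinθ₁ = 0.028/√(0.028²+0.0277²) = 0.7109; sinθ₂ = 0.0143/√(0.0143²+0.0277²) = 0.4587.
B = (4π×10⁻⁷ × 8.65) / (4π × 0.0277) × (0.7109 + 0.4587) = 3.65×10⁻⁵ T.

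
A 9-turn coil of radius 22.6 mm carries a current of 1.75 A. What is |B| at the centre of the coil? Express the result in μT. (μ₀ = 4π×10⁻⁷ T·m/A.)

B ≈ 438 μT

For an N-turn flat coil, B = Nμ₀I/(2R) with R = 0.0226 m.
B = 9 × 4.87×10⁻⁵ T = 4.38×10⁻⁴ T.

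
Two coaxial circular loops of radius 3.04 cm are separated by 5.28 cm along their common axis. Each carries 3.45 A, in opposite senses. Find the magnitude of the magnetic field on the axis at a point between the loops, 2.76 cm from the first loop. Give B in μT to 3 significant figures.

Each loop contributes B = μ₀IR²/[2(R²+z²)^(3/2)] on the axis, with z measured from that loop.
Loop 1 (z = 0.0276 m): B₁ = 2.89×10⁻⁵ T. Loop 2 (z = 0.0252 m): B₂ = 3.25×10⁻⁵ T.
The fields oppose: B = |B₁ − B₂| = 3.60×10⁻⁶ T.

B ≈ 3.60 μT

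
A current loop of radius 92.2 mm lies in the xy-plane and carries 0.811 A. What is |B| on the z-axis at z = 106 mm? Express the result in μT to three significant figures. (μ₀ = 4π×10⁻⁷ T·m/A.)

B ≈ 1.56 μT

On the axis of a circular loop, B = μ₀IR² / [2(R²+z²)^(3/2)].
R² + z² = (0.0922)² + (0.106)² = 0.01974 m², and (R²+z²)^(3/2) = 2.77×10⁻³ m³.
B = (4π×10⁻⁷ × 0.811 × 0.008501) / (2 × 2.77×10⁻³) = 1.56×10⁻⁶ T.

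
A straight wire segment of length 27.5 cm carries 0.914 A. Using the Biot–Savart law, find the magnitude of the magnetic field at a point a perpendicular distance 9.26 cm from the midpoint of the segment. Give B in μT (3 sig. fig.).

For a finite straight segment, B = (μ₀I/4πd)(sinθ₁ + sinθ₂), where θ₁, θ₂ are the angles from the perpendicular to each end.
The perpendicular from the point meets the wire at its midpoint, so each end is L/2 = 0.1375 m away along the wire.
sinθ₁ = 0.1375/√(0.1375²+0.0926²) = 0.8294; sinθ₂ = 0.1375/√(0.1375²+0.0926²) = 0.8294.
B = (4π×10⁻⁷ × 0.914) / (4π × 0.0926) × (0.8294 + 0.8294) = 1.64×10⁻⁶ T.

B ≈ 1.64 μT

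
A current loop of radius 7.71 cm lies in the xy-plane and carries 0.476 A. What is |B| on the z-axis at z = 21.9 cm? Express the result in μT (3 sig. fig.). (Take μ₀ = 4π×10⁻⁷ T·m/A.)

On the axis of a circular loop, B = μ₀IR² / [2(R²+z²)^(3/2)].
R² + z² = (0.0771)² + (0.219)² = 0.05391 m², and (R²+z²)^(3/2) = 1.25×10⁻² m³.
B = (4π×10⁻⁷ × 0.476 × 0.005944) / (2 × 1.25×10⁻²) = 1.42×10⁻⁷ T.

B ≈ 0.142 μT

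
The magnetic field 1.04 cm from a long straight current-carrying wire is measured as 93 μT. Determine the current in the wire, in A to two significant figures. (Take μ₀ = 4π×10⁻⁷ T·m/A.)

I ≈ 4.8 A

For a long straight wire B = μ₀I/(2πd), so I = 2πdB/μ₀.
I = 2π × 0.0104 × 9.30×10⁻⁵ / (4π×10⁻⁷) = 4.84 A.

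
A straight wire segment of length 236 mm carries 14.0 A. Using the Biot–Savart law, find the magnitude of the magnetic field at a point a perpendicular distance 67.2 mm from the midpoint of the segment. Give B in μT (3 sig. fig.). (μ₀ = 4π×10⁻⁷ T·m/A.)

For a finite straight segment, B = (μ₀I/4πd)(sinθ₁ + sinθ₂), where θ₁, θ₂ are the angles from the perpendicular to each end.
The perpendicular from the point meets the wire at its midpoint, so each end is L/2 = 0.118 m away along the wire.
sinθ₁ = 0.118/√(0.118²+0.0672²) = 0.8690; sinθ₂ = 0.118/√(0.118²+0.0672²) = 0.8690.
B = (4π×10⁻⁷ × 14.0) / (4π × 0.0672) × (0.8690 + 0.8690) = 3.62×10⁻⁵ T.

B ≈ 36.2 μT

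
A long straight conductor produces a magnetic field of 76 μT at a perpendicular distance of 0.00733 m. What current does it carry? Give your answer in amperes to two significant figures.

For a long straight wire B = μ₀I/(2πd), so I = 2πdB/μ₀.
I = 2π × 0.00733 × 7.60×10⁻⁵ / (4π×10⁻⁷) = 2.79 A.

I ≈ 2.8 A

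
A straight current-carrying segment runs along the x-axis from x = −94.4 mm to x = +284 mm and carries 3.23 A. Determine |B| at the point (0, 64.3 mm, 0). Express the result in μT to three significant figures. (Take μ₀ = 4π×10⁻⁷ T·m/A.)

B ≈ 9.05 μT

For a finite straight segment, B = (μ₀I/4πd)(sinθ₁ + sinθ₂), where θ₁, θ₂ are the angles from the perpendicular to each end.
The perpendicular distance is d = 0.0643 m; the end-offsets along the wire are a = 0.0944 m and b = 0.284 m.
sinθ₁ = 0.0944/√(0.0944²+0.0643²) = 0.8265; sinθ₂ = 0.284/√(0.284²+0.0643²) = 0.9753.
B = (4π×10⁻⁷ × 3.23) / (4π × 0.0643) × (0.8265 + 0.9753) = 9.05×10⁻⁶ T.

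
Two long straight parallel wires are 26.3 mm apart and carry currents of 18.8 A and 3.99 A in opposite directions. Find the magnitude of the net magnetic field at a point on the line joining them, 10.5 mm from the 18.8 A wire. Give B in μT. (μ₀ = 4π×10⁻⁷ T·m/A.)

B ≈ 409 μT

Each long wire gives B = μ₀I/(2πd). Distances are d₁ = 0.0105 m and d₂ = 0.0158 m.
B₁ = 3.58×10⁻⁴ T, B₂ = 5.05×10⁻⁵ T.
Between antiparallel currents both contributions point the same way, so they add. B = B₁ + B₂ = 3.58×10⁻⁴ + 5.05×10⁻⁵ = 4.09×10⁻⁴ T.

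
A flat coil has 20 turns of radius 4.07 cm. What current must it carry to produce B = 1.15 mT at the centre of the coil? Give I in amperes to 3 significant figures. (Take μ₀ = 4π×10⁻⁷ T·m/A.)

I ≈ 3.72 A

For an N-turn coil, B = Nμ₀I/(2R) with R = 0.0407 m, so I = 2RB/(Nμ₀) = 2 × 0.0407 × 1.15×10⁻³ / (20 × 4π×10⁻⁷) = 3.72 A.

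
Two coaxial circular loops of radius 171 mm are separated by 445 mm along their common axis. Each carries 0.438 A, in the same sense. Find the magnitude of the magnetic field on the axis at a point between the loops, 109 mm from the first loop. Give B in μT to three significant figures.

B ≈ 1.12 μT

Each loop contributes B = μ₀IR²/[2(R²+z²)^(3/2)] on the axis, with z measured from that loop.
Loop 1 (z = 0.109 m): B₁ = 9.65×10⁻⁷ T. Loop 2 (z = 0.336 m): B₂ = 1.50×10⁻⁷ T.
The fields add: B = B₁ + B₂ = 1.12×10⁻⁶ T.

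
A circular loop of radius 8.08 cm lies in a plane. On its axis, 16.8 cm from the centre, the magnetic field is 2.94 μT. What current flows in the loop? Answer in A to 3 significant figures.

On the axis of a loop, B = μ₀IR²/[2(R²+z²)^(3/2)], so I = 2B(R²+z²)^(3/2)/(μ₀R²).
R² + z² = 0.006529 + 0.02822 = 0.03475 m²; raised to 3/2 gives 6.48×10⁻³ m³.
I = 2 × 2.94×10⁻⁶ × 6.48×10⁻³ / (1.26×10⁻⁶ × 0.006529) = 4.64 A.

I ≈ 4.64 A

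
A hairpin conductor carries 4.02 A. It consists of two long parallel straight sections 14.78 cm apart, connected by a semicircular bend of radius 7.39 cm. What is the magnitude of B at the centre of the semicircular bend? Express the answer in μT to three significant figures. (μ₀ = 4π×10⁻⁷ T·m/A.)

The semicircular arc contributes B_arc = μ₀I·π/(4πR) = μ₀I/(4R) = 1.71×10⁻⁵ T.
Each semi-infinite lead is at perpendicular distance R = 0.0739 m from the centre, with the perpendicular foot at its near end, so it contributes μ₀I/(4πR); both point the same way, together 1.09×10⁻⁵ T.
Arc and leads all point the same direction: B = 1.71×10⁻⁵ + 1.09×10⁻⁵ = 2.80×10⁻⁵ T.

B ≈ 28.0 μT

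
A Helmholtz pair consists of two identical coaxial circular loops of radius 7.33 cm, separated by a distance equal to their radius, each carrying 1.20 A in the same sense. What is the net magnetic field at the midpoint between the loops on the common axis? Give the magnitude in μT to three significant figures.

Each loop contributes B = μ₀IR²/[2(R²+z²)^(3/2)] on the axis, with z measured from that loop.
Loop 1 (z = 0.03665 m): B₁ = 7.36×10⁻⁶ T. Loop 2 (z = 0.03665 m): B₂ = 7.36×10⁻⁶ T.
The fields add: B = B₁ + B₂ = 1.47×10⁻⁵ T.

B ≈ 14.7 μT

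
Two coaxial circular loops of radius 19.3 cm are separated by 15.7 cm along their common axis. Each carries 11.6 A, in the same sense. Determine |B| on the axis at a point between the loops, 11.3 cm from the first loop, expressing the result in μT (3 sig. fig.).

B ≈ 59.3 μT

Each loop contributes B = μ₀IR²/[2(R²+z²)^(3/2)] on the axis, with z measured from that loop.
Loop 1 (z = 0.113 m): B₁ = 2.43×10⁻⁵ T. Loop 2 (z = 0.044 m): B₂ = 3.50×10⁻⁵ T.
The fields add: B = B₁ + B₂ = 5.93×10⁻⁵ T.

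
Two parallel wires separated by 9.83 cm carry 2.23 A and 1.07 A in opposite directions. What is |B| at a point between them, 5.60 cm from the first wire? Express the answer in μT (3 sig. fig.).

Each long wire gives B = μ₀I/(2πd). Distances are d₁ = 0.056 m and d₂ = 0.0423 m.
B₁ = 7.96×10⁻⁶ T, B₂ = 5.06×10⁻⁶ T.
Between antiparallel currents both contributions point the same way, so they add. B = B₁ + B₂ = 7.96×10⁻⁶ + 5.06×10⁻⁶ = 1.30×10⁻⁵ T.

B ≈ 13.0 μT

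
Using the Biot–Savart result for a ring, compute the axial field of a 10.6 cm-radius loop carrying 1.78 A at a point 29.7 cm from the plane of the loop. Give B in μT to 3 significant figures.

B ≈ 0.401 μT

On the axis of a circular loop, B = μ₀IR² / [2(R²+z²)^(3/2)].
R² + z² = (0.106)² + (0.297)² = 0.09944 m², and (R²+z²)^(3/2) = 3.14×10⁻² m³.
B = (4π×10⁻⁷ × 1.78 × 0.01124) / (2 × 3.14×10⁻²) = 4.01×10⁻⁷ T.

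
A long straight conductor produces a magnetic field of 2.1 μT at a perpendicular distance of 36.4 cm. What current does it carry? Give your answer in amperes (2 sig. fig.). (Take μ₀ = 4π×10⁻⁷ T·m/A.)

I ≈ 3.8 A

For a long straight wire B = μ₀I/(2πd), so I = 2πdB/μ₀.
I = 2π × 0.364 × 2.10×10⁻⁶ / (4π×10⁻⁷) = 3.82 A.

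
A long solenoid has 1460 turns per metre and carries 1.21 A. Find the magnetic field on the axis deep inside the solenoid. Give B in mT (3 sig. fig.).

B ≈ 2.22 mT

Inside a long solenoid, B = μ₀nI with n = 1460 turns/m.
B = 4π×10⁻⁷ × 1460 × 1.21 = 2.22×10⁻³ T.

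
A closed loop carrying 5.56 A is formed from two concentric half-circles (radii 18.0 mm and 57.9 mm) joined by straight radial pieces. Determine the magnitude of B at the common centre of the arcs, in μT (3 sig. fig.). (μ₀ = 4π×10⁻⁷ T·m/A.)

The radial connectors point toward the centre, so dl × r̂ = 0 and they contribute nothing.
Each semicircle gives μ₀I/(4R): inner arc 9.70×10⁻⁵ T, outer arc 3.02×10⁻⁵ T.
The two arcs carry current in opposite angular senses, so their fields oppose: B = |9.70×10⁻⁵ − 3.02×10⁻⁵| = 6.69×10⁻⁵ T.

B ≈ 66.9 μT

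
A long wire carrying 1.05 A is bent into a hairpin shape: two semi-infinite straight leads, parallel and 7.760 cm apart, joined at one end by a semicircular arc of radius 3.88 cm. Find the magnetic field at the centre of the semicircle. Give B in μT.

B ≈ 13.9 μT

The semicircular arc contributes B_arc = μ₀I·π/(4πR) = μ₀I/(4R) = 8.50×10⁻⁶ T.
Each semi-infinite lead is at perpendicular distance R = 0.0388 m from the centre, with the perpendicular foot at its near end, so it contributes μ₀I/(4πR); both point the same way, together 5.41×10⁻⁶ T.
Arc and leads all point the same direction: B = 8.50×10⁻⁶ + 5.41×10⁻⁶ = 1.39×10⁻⁵ T.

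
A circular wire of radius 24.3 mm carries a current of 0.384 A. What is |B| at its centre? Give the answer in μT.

B ≈ 9.93 μT

At the centre of a circular loop the Biot–Savart law gives B = μ₀I/(2R).
B = (4π×10⁻⁷ × 0.384) / (2 × 0.0243) = 9.93×10⁻⁶ T.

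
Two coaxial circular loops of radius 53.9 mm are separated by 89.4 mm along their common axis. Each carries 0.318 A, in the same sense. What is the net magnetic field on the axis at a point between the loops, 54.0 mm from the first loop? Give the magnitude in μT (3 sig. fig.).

Each loop contributes B = μ₀IR²/[2(R²+z²)^(3/2)] on the axis, with z measured from that loop.
Loop 1 (z = 0.054 m): B₁ = 1.31×10⁻⁶ T. Loop 2 (z = 0.0354 m): B₂ = 2.16×10⁻⁶ T.
The fields add: B = B₁ + B₂ = 3.47×10⁻⁶ T.

B ≈ 3.47 μT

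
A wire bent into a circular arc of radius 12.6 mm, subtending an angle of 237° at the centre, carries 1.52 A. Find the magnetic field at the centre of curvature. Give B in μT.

The Biot–Savart field of a circular arc at its centre is B = μ₀Iφ/(4πR), with φ = 4.136 rad.
B = (4π×10⁻⁷ × 1.52 × 4.136) / (4π × 0.0126) = 4.99×10⁻⁵ T.

B ≈ 49.9 μT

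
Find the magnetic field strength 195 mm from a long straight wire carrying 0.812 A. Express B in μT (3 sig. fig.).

B ≈ 0.833 μT

For an infinitely long straight wire, B = μ₀I/(2πd).
B = (4π×10⁻⁷ × 0.812) / (2π × 0.195) = 8.33×10⁻⁷ T.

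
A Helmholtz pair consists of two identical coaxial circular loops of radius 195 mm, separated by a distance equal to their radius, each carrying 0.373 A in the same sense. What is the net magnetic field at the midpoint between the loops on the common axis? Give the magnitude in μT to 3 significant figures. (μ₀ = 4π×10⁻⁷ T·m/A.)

B ≈ 1.72 μT

Each loop contributes B = μ₀IR²/[2(R²+z²)^(3/2)] on the axis, with z measured from that loop.
Loop 1 (z = 0.0975 m): B₁ = 8.60×10⁻⁷ T. Loop 2 (z = 0.0975 m): B₂ = 8.60×10⁻⁷ T.
The fields add: B = B₁ + B₂ = 1.72×10⁻⁶ T.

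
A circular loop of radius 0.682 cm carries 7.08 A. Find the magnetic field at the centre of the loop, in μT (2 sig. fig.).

At the centre of a circular loop the Biot–Savart law gives B = μ₀I/(2R).
B = (4π×10⁻⁷ × 7.08) / (2 × 0.00682) = 6.52×10⁻⁴ T.

B ≈ 650 μT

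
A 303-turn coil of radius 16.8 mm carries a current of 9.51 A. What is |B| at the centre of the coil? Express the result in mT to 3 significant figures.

For an N-turn flat coil, B = Nμ₀I/(2R) with R = 0.0168 m.
B = 303 × 3.56×10⁻⁴ T = 0.108 T.

B ≈ 108 mT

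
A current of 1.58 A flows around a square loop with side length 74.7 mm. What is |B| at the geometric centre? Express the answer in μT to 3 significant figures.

B ≈ 23.9 μT

Each side is a finite straight segment at perpendicular distance d = a/(2 tan(π/4)) = 0.03735 m from the centre, with end-angles ±π/4.
One side contributes B₁ = (μ₀I/4πd)·2 sin(π/4) = 5.98×10⁻⁶ T.
All 4 sides add in the same direction: B = 4 × 5.98×10⁻⁶ = 2.39×10⁻⁵ T.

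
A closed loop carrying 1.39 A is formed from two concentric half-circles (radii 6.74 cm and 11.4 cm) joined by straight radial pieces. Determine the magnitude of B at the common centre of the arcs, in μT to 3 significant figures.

The radial connectors point toward the centre, so dl × r̂ = 0 and they contribute nothing.
Each semicircle gives μ₀I/(4R): inner arc 6.48×10⁻⁶ T, outer arc 3.83×10⁻⁶ T.
The two arcs carry current in opposite angular senses, so their fields oppose: B = |6.48×10⁻⁶ − 3.83×10⁻⁶| = 2.65×10⁻⁶ T.

B ≈ 2.65 μT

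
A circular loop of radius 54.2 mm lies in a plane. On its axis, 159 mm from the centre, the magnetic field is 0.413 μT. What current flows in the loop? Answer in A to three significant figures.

On the axis of a loop, B = μ₀IR²/[2(R²+z²)^(3/2)], so I = 2B(R²+z²)^(3/2)/(μ₀R²).
R² + z² = 0.002938 + 0.02528 = 0.02822 m²; raised to 3/2 gives 4.74×10⁻³ m³.
I = 2 × 4.13×10⁻⁷ × 4.74×10⁻³ / (1.26×10⁻⁶ × 0.002938) = 1.06 A.

I ≈ 1.06 A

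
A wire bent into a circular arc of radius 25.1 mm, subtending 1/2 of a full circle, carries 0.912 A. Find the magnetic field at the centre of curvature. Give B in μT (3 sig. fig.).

The Biot–Savart field of a circular arc at its centre is B = μ₀Iφ/(4πR), with φ = 3.142 rad.
B = (4π×10⁻⁷ × 0.912 × 3.142) / (4π × 0.0251) = 1.14×10⁻⁵ T.

B ≈ 11.4 μT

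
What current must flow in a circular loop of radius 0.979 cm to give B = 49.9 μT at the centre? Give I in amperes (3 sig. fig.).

I ≈ 0.778 A

At the centre of a circular loop B = μ₀I/(2R), so I = 2RB/μ₀.
With R = 0.00979 m, I = 2 × 0.00979 × 4.99×10⁻⁵ / (4π×10⁻⁷) = 0.778 A.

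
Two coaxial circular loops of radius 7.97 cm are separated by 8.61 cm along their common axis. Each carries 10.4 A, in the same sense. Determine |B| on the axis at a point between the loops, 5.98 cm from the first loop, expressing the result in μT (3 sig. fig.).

Each loop contributes B = μ₀IR²/[2(R²+z²)^(3/2)] on the axis, with z measured from that loop.
Loop 1 (z = 0.0598 m): B₁ = 4.20×10⁻⁵ T. Loop 2 (z = 0.0263 m): B₂ = 7.02×10⁻⁵ T.
The fields add: B = B₁ + B₂ = 1.12×10⁻⁴ T.

B ≈ 112 μT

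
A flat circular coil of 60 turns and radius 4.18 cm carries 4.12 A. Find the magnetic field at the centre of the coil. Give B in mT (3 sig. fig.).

B ≈ 3.72 mT

For an N-turn flat coil, B = Nμ₀I/(2R) with R = 0.0418 m.
B = 60 × 6.19×10⁻⁵ T = 3.72×10⁻³ T.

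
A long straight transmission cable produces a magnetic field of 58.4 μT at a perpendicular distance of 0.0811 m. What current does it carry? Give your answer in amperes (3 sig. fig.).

For a long straight wire B = μ₀I/(2πd), so I = 2πdB/μ₀.
I = 2π × 0.0811 × 5.84×10⁻⁵ / (4π×10⁻⁷) = 23.7 A.

I ≈ 23.7 A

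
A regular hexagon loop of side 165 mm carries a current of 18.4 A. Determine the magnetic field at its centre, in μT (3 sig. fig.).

B ≈ 77.3 μT

Each side is a finite straight segment at perpendicular distance d = a/(2 tan(π/6)) = 0.1429 m from the centre, with end-angles ±π/6.
One side contributes B₁ = (μ₀I/4πd)·2 sin(π/6) = 1.29×10⁻⁵ T.
All 6 sides add in the same direction: B = 6 × 1.29×10⁻⁵ = 7.73×10⁻⁵ T.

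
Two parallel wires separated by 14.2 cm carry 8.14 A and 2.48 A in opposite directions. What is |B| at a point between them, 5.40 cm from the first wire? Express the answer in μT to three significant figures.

B ≈ 35.8 μT

Each long wire gives B = μ₀I/(2πd). Distances are d₁ = 0.054 m and d₂ = 0.088 m.
B₁ = 3.01×10⁻⁵ T, B₂ = 5.64×10⁻⁶ T.
Between antiparallel currents both contributions point the same way, so they add. B = B₁ + B₂ = 3.01×10⁻⁵ + 5.64×10⁻⁶ = 3.58×10⁻⁵ T.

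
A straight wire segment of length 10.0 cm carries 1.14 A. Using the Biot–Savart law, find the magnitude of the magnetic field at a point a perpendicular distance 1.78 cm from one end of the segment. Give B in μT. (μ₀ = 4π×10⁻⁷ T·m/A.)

For a finite straight segment, B = (μ₀I/4πd)(sinθ₁ + sinθ₂), where θ₁, θ₂ are the angles from the perpendicular to each end.
The perpendicular foot is at one end, so the two end-offsets along the wire are 0 and L = 0.1 m.
sinθ₁ = 0/√(0²+0.0178²) = 0.0000; sinθ₂ = 0.1/√(0.1²+0.0178²) = 0.9845.
B = (4π×10⁻⁷ × 1.14) / (4π × 0.0178) × (0.0000 + 0.9845) = 6.31×10⁻⁶ T.

B ≈ 6.31 μT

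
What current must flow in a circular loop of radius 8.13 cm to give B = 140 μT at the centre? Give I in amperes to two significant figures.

At the centre of a circular loop B = μ₀I/(2R), so I = 2RB/μ₀.
With R = 0.0813 m, I = 2 × 0.0813 × 1.40×10⁻⁴ / (4π×10⁻⁷) = 18.1 A.

I ≈ 18 A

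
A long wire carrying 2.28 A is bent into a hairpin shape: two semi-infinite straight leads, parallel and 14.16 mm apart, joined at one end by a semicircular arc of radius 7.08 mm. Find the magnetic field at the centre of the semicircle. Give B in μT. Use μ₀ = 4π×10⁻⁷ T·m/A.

The semicircular arc contributes B_arc = μ₀I·π/(4πR) = μ₀I/(4R) = 1.01×10⁻⁴ T.
Each semi-infinite lead is at perpendicular distance R = 0.00708 m from the centre, with the perpendicular foot at its near end, so it contributes μ₀I/(4πR); both point the same way, together 6.44×10⁻⁵ T.
Arc and leads all point the same direction: B = 1.01×10⁻⁴ + 6.44×10⁻⁵ = 1.66×10⁻⁴ T.

B ≈ 166 μT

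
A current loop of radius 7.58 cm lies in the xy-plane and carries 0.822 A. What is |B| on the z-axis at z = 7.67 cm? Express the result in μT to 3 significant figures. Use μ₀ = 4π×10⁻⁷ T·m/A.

On the axis of a circular loop, B = μ₀IR² / [2(R²+z²)^(3/2)].
R² + z² = (0.0758)² + (0.0767)² = 0.01163 m², and (R²+z²)^(3/2) = 1.25×10⁻³ m³.
B = (4π×10⁻⁷ × 0.822 × 0.005746) / (2 × 1.25×10⁻³) = 2.37×10⁻⁶ T.

B ≈ 2.37 μT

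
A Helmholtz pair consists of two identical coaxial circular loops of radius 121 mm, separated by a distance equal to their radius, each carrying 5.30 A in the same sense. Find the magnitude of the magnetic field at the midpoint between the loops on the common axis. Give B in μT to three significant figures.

Each loop contributes B = μ₀IR²/[2(R²+z²)^(3/2)] on the axis, with z measured from that loop.
Loop 1 (z = 0.0605 m): B₁ = 1.97×10⁻⁵ T. Loop 2 (z = 0.0605 m): B₂ = 1.97×10⁻⁵ T.
The fields add: B = B₁ + B₂ = 3.94×10⁻⁵ T.

B ≈ 39.4 μT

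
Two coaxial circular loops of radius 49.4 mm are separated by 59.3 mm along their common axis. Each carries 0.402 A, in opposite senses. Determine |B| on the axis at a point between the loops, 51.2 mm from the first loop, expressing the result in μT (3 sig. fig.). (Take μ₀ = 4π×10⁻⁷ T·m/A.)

Each loop contributes B = μ₀IR²/[2(R²+z²)^(3/2)] on the axis, with z measured from that loop.
Loop 1 (z = 0.0512 m): B₁ = 1.71×10⁻⁶ T. Loop 2 (z = 0.0081 m): B₂ = 4.91×10⁻⁶ T.
The fields oppose: B = |B₁ − B₂| = 3.20×10⁻⁶ T.

B ≈ 3.20 μT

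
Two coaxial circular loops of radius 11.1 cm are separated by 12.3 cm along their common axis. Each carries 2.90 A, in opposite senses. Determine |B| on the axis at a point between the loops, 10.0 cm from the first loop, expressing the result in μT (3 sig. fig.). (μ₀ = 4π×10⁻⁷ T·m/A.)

B ≈ 8.68 μT

Each loop contributes B = μ₀IR²/[2(R²+z²)^(3/2)] on the axis, with z measured from that loop.
Loop 1 (z = 0.1 m): B₁ = 6.73×10⁻⁶ T. Loop 2 (z = 0.023 m): B₂ = 1.54×10⁻⁵ T.
The fields oppose: B = |B₁ − B₂| = 8.68×10⁻⁶ T.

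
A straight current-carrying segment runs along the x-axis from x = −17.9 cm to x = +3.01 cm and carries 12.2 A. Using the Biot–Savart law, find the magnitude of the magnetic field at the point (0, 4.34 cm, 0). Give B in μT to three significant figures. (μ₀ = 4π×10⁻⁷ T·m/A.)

For a finite straight segment, B = (μ₀I/4πd)(sinθ₁ + sinθ₂), where θ₁, θ₂ are the angles from the perpendicular to each end.
The perpendicular distance is d = 0.0434 m; the end-offsets along the wire are a = 0.179 m and b = 0.0301 m.
sinθ₁ = 0.179/√(0.179²+0.0434²) = 0.9718; sinθ₂ = 0.0301/√(0.0301²+0.0434²) = 0.5699.
B = (4π×10⁻⁷ × 12.2) / (4π × 0.0434) × (0.9718 + 0.5699) = 4.33×10⁻⁵ T.

B ≈ 43.3 μT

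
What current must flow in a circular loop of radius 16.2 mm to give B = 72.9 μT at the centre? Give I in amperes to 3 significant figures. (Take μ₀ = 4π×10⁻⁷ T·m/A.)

I ≈ 1.88 A

At the centre of a circular loop B = μ₀I/(2R), so I = 2RB/μ₀.
With R = 0.0162 m, I = 2 × 0.0162 × 7.29×10⁻⁵ / (4π×10⁻⁷) = 1.88 A.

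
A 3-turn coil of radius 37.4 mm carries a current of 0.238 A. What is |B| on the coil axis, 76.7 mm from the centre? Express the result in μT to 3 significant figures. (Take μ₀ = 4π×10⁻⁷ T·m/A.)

B ≈ 1.01 μT

For an N-turn flat coil, B = Nμ₀IR²/[2(R²+z²)^(3/2)] with R = 0.0374 m, z = 0.0767 m.
B = 3 × 3.37×10⁻⁷ T = 1.01×10⁻⁶ T.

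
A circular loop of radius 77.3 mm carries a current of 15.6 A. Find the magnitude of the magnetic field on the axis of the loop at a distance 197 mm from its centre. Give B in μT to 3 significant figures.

On the axis of a circular loop, B = μ₀IR² / [2(R²+z²)^(3/2)].
R² + z² = (0.0773)² + (0.197)² = 0.04478 m², and (R²+z²)^(3/2) = 9.48×10⁻³ m³.
B = (4π×10⁻⁷ × 15.6 × 0.005975) / (2 × 9.48×10⁻³) = 6.18×10⁻⁶ T.

B ≈ 6.18 μT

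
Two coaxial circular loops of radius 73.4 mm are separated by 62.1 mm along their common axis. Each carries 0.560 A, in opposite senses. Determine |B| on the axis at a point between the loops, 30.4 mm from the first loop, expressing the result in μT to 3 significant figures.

B ≈ 0.0714 μT

Each loop contributes B = μ₀IR²/[2(R²+z²)^(3/2)] on the axis, with z measured from that loop.
Loop 1 (z = 0.0304 m): B₁ = 3.78×10⁻⁶ T. Loop 2 (z = 0.0317 m): B₂ = 3.71×10⁻⁶ T.
The fields oppose: B = |B₁ − B₂| = 7.14×10⁻⁸ T.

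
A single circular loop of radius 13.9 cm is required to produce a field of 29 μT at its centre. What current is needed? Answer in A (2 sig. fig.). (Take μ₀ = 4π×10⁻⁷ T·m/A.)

I ≈ 6.4 A

At the centre of a circular loop B = μ₀I/(2R), so I = 2RB/μ₀.
With R = 0.139 m, I = 2 × 0.139 × 2.90×10⁻⁵ / (4π×10⁻⁷) = 6.42 A.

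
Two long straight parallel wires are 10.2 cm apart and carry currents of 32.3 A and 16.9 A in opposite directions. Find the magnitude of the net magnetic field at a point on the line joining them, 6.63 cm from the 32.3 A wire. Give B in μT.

Each long wire gives B = μ₀I/(2πd). Distances are d₁ = 0.0663 m and d₂ = 0.0357 m.
B₁ = 9.74×10⁻⁵ T, B₂ = 9.47×10⁻⁵ T.
Between antiparallel currents both contributions point the same way, so they add. B = B₁ + B₂ = 9.74×10⁻⁵ + 9.47×10⁻⁵ = 1.92×10⁻⁴ T.

B ≈ 192 μT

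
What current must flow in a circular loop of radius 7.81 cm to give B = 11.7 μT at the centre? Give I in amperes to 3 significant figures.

At the centre of a circular loop B = μ₀I/(2R), so I = 2RB/μ₀.
With R = 0.0781 m, I = 2 × 0.0781 × 1.17×10⁻⁵ / (4π×10⁻⁷) = 1.45 A.

I ≈ 1.45 A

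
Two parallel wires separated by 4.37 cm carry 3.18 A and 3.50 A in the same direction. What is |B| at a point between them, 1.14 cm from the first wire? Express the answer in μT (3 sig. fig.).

B ≈ 34.1 μT

Each long wire gives B = μ₀I/(2πd). Distances are d₁ = 0.0114 m and d₂ = 0.0323 m.
B₁ = 5.58×10⁻⁵ T, B₂ = 2.17×10⁻⁵ T.
Between parallel currents the two contributions point in opposite directions, so they subtract. B = |B₁ − B₂| = |5.58×10⁻⁵ − 2.17×10⁻⁵| = 3.41×10⁻⁵ T.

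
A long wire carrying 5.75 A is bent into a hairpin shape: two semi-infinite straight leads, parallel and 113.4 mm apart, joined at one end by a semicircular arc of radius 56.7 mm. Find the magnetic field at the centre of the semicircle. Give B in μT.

The semicircular arc contributes B_arc = μ₀I·π/(4πR) = μ₀I/(4R) = 3.19×10⁻⁵ T.
Each semi-infinite lead is at perpendicular distance R = 0.0567 m from the centre, with the perpendicular foot at its near end, so it contributes μ₀I/(4πR); both point the same way, together 2.03×10⁻⁵ T.
Arc and leads all point the same direction: B = 3.19×10⁻⁵ + 2.03×10⁻⁵ = 5.21×10⁻⁵ T.

B ≈ 52.1 μT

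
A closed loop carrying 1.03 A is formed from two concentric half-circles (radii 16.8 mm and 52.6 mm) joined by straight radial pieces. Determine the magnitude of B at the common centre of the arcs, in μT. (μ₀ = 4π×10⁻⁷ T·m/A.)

The radial connectors point toward the centre, so dl × r̂ = 0 and they contribute nothing.
Each semicircle gives μ₀I/(4R): inner arc 1.93×10⁻⁵ T, outer arc 6.15×10⁻⁶ T.
The two arcs carry current in opposite angular senses, so their fields oppose: B = |1.93×10⁻⁵ − 6.15×10⁻⁶| = 1.31×10⁻⁵ T.

B ≈ 13.1 μT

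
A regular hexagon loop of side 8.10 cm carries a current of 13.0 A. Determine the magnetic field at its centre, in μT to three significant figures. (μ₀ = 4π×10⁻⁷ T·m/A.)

Each side is a finite straight segment at perpendicular distance d = a/(2 tan(π/6)) = 0.07015 m from the centre, with end-angles ±π/6.
One side contributes B₁ = (μ₀I/4πd)·2 sin(π/6) = 1.85×10⁻⁵ T.
All 6 sides add in the same direction: B = 6 × 1.85×10⁻⁵ = 1.11×10⁻⁴ T.

B ≈ 111 μT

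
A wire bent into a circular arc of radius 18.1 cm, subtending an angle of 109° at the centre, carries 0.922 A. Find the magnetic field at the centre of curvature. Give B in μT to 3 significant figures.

B ≈ 0.969 μT

The Biot–Savart field of a circular arc at its centre is B = μ₀Iφ/(4πR), with φ = 1.902 rad.
B = (4π×10⁻⁷ × 0.922 × 1.902) / (4π × 0.181) = 9.69×10⁻⁷ T.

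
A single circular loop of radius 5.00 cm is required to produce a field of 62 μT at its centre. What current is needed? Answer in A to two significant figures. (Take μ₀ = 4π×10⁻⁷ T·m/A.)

I ≈ 4.9 A

At the centre of a circular loop B = μ₀I/(2R), so I = 2RB/μ₀.
With R = 0.05 m, I = 2 × 0.05 × 6.20×10⁻⁵ / (4π×10⁻⁷) = 4.93 A.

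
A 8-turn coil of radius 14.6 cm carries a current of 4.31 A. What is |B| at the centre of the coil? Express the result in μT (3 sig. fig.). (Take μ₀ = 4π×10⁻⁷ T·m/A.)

For an N-turn flat coil, B = Nμ₀I/(2R) with R = 0.146 m.
B = 8 × 1.85×10⁻⁵ T = 1.48×10⁻⁴ T.

B ≈ 148 μT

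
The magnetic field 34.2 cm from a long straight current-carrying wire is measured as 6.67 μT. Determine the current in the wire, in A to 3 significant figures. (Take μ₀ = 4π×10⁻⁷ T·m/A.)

For a long straight wire B = μ₀I/(2πd), so I = 2πdB/μ₀.
I = 2π × 0.342 × 6.67×10⁻⁶ / (4π×10⁻⁷) = 11.4 A.

I ≈ 11.4 A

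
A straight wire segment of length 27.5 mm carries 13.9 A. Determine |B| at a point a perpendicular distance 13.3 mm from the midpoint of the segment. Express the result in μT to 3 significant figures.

B ≈ 150 μT

For a finite straight segment, B = (μ₀I/4πd)(sinθ₁ + sinθ₂), where θ₁, θ₂ are the angles from the perpendicular to each end.
The perpendicular from the point meets the wire at its midpoint, so each end is L/2 = 0.01375 m away along the wire.
sinθ₁ = 0.01375/√(0.01375²+0.0133²) = 0.7188; sinθ₂ = 0.01375/√(0.01375²+0.0133²) = 0.7188.
B = (4π×10⁻⁷ × 13.9) / (4π × 0.0133) × (0.7188 + 0.7188) = 1.50×10⁻⁴ T.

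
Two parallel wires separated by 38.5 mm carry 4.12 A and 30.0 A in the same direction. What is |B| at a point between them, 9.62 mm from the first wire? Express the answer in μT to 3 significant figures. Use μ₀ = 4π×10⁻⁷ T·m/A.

B ≈ 122 μT

Each long wire gives B = μ₀I/(2πd). Distances are d₁ = 0.00962 m and d₂ = 0.02888 m.
B₁ = 8.57×10⁻⁵ T, B₂ = 2.08×10⁻⁴ T.
Between parallel currents the two contributions point in opposite directions, so they subtract. B = |B₁ − B₂| = |8.57×10⁻⁵ − 2.08×10⁻⁴| = 1.22×10⁻⁴ T.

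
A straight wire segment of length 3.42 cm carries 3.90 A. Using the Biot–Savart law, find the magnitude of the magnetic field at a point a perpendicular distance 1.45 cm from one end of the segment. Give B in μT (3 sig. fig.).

For a finite straight segment, B = (μ₀I/4πd)(sinθ₁ + sinθ₂), where θ₁, θ₂ are the angles from the perpendicular to each end.
The perpendicular foot is at one end, so the two end-offsets along the wire are 0 and L = 0.0342 m.
sinθ₁ = 0/√(0²+0.0145²) = 0.0000; sinθ₂ = 0.0342/√(0.0342²+0.0145²) = 0.9207.
B = (4π×10⁻⁷ × 3.90) / (4π × 0.0145) × (0.0000 + 0.9207) = 2.48×10⁻⁵ T.

B ≈ 24.8 μT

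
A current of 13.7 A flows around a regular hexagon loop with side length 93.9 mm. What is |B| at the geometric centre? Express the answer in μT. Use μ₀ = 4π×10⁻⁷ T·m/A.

B ≈ 101 μT

Each side is a finite straight segment at perpendicular distance d = a/(2 tan(π/6)) = 0.08132 m from the centre, with end-angles ±π/6.
One side contributes B₁ = (μ₀I/4πd)·2 sin(π/6) = 1.68×10⁻⁵ T.
All 6 sides add in the same direction: B = 6 × 1.68×10⁻⁵ = 1.01×10⁻⁴ T.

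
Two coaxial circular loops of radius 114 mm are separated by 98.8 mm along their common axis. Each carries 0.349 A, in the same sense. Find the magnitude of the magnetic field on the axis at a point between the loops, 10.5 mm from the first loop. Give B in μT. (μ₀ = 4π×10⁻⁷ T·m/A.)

B ≈ 2.85 μT

Each loop contributes B = μ₀IR²/[2(R²+z²)^(3/2)] on the axis, with z measured from that loop.
Loop 1 (z = 0.0105 m): B₁ = 1.90×10⁻⁶ T. Loop 2 (z = 0.0883 m): B₂ = 9.50×10⁻⁷ T.
The fields add: B = B₁ + B₂ = 2.85×10⁻⁶ T.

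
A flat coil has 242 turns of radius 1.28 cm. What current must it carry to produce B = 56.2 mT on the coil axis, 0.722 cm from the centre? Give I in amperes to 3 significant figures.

For an N-turn coil, B = Nμ₀IR²/[2(R²+z²)^(3/2)] with R = 0.0128 m, z = 0.00722 m, so I = 2B(R²+z²)^(3/2)/(Nμ₀R²) = 2 × 5.62×10⁻² × 3.17×10⁻⁶ / (242 × 4π×10⁻⁷ × 0.0001638) = 7.16 A.

I ≈ 7.16 A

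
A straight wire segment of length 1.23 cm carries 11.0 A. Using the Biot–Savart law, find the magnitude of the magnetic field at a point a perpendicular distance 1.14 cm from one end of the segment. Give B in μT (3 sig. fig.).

B ≈ 70.8 μT

For a finite straight segment, B = (μ₀I/4πd)(sinθ₁ + sinθ₂), where θ₁, θ₂ are the angles from the perpendicular to each end.
The perpendicular foot is at one end, so the two end-offsets along the wire are 0 and L = 0.0123 m.
sinθ₁ = 0/√(0²+0.0114²) = 0.0000; sinθ₂ = 0.0123/√(0.0123²+0.0114²) = 0.7334.
B = (4π×10⁻⁷ × 11.0) / (4π × 0.0114) × (0.0000 + 0.7334) = 7.08×10⁻⁵ T.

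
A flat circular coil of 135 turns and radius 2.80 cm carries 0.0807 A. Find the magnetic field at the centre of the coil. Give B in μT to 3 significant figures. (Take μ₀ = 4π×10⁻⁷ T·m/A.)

For an N-turn flat coil, B = Nμ₀I/(2R) with R = 0.028 m.
B = 135 × 1.81×10⁻⁶ T = 2.44×10⁻⁴ T.

B ≈ 244 μT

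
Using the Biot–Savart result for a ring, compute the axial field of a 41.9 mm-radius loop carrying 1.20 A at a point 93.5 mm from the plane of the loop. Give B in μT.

On the axis of a circular loop, B = μ₀IR² / [2(R²+z²)^(3/2)].
R² + z² = (0.0419)² + (0.0935)² = 0.0105 m², and (R²+z²)^(3/2) = 1.08×10⁻³ m³.
B = (4π×10⁻⁷ × 1.20 × 0.001756) / (2 × 1.08×10⁻³) = 1.23×10⁻⁶ T.

B ≈ 1.23 μT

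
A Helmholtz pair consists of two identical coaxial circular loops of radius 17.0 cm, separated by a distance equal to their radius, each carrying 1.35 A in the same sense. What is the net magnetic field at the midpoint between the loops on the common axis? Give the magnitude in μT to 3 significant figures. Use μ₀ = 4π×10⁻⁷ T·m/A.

Each loop contributes B = μ₀IR²/[2(R²+z²)^(3/2)] on the axis, with z measured from that loop.
Loop 1 (z = 0.085 m): B₁ = 3.57×10⁻⁶ T. Loop 2 (z = 0.085 m): B₂ = 3.57×10⁻⁶ T.
The fields add: B = B₁ + B₂ = 7.14×10⁻⁶ T.

B ≈ 7.14 μT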